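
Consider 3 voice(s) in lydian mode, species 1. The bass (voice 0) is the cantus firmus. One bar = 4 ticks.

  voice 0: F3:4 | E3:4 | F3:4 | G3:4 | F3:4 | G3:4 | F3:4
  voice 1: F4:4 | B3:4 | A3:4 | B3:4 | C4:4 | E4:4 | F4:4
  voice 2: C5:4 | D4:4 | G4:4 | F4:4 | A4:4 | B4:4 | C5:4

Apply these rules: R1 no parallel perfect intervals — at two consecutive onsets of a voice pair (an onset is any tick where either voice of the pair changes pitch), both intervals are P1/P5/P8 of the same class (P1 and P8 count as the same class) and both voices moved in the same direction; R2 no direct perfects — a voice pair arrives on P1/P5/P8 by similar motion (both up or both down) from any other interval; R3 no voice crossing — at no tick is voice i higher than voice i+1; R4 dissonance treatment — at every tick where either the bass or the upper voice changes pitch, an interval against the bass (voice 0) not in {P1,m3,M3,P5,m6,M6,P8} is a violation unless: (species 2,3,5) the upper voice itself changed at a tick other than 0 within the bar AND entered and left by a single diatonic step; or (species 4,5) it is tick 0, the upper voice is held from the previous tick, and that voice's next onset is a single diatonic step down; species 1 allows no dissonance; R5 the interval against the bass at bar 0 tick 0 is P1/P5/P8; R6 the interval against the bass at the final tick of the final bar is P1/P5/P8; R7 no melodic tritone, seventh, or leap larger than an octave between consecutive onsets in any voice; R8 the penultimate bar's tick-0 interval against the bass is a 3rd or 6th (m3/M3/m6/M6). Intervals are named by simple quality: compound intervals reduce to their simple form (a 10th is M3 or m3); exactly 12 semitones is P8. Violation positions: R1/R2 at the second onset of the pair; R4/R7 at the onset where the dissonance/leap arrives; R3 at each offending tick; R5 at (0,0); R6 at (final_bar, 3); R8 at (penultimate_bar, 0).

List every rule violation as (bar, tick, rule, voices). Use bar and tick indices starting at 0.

(1, 0, R2, (0, 1))
(1, 0, R4, (0, 2))
(1, 0, R7, (1,))
(1, 0, R7, (2,))
(2, 0, R4, (0, 2))
(3, 0, R4, (0, 2))
(5, 0, R2, (1, 2))
(6, 0, R1, (1, 2))

bar 0: v0=F3 v1=F4 v2=C5 downbeat P5
bar 1: v0=E3 v1=B3 v2=D4 downbeat m7
bar 2: v0=F3 v1=A3 v2=G4 downbeat M2
bar 3: v0=G3 v1=B3 v2=F4 downbeat m7
bar 4: v0=F3 v1=C4 v2=A4 downbeat M3
bar 5: v0=G3 v1=E4 v2=B4 downbeat M3
bar 6: v0=F3 v1=F4 v2=C5 downbeat P5
  -> R2 @ bar 1 tick 0 v(0, 1): F3/F4 P8 -> E3/B3 P5 similar
  -> R4 @ bar 1 tick 0 v(0, 2): E3/D4 m7 untreated
  -> R7 @ bar 1 tick 0 v(1,): F4->B3 leap 6st
  -> R7 @ bar 1 tick 0 v(2,): C5->D4 leap 10st
  -> R4 @ bar 2 tick 0 v(0, 2): F3/G4 M2 untreated
  -> R4 @ bar 3 tick 0 v(0, 2): G3/F4 m7 untreated
  -> R2 @ bar 5 tick 0 v(1, 2): C4/A4 M6 -> E4/B4 P5 similar
  -> R1 @ bar 6 tick 0 v(1, 2): E4/B4 P5 -> F4/C5 P5 similar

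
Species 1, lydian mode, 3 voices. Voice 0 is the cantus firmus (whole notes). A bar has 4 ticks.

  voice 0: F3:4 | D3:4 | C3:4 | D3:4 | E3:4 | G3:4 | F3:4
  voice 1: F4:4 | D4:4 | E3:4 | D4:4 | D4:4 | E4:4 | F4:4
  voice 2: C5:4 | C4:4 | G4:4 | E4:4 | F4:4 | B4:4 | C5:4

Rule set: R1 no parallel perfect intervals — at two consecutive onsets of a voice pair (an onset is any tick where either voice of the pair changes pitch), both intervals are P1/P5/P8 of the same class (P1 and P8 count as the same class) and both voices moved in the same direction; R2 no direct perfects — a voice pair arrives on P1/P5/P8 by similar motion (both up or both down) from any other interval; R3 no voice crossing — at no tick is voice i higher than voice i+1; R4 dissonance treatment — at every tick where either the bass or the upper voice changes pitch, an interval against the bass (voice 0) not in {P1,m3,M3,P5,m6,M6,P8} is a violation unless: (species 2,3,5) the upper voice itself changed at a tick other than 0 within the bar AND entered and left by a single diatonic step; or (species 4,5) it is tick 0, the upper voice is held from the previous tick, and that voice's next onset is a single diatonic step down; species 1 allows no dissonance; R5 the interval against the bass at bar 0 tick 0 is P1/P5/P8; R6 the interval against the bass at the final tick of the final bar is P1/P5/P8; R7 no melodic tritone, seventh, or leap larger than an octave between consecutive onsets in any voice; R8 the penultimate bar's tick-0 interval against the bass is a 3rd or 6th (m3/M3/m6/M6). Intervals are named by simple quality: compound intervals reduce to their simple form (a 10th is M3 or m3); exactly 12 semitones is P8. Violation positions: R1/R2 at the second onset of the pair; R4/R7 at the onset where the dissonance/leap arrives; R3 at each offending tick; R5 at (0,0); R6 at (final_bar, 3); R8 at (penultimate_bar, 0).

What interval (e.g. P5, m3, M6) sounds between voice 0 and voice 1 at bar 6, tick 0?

P8

voice 0=F3 voice 1=F4 -> P8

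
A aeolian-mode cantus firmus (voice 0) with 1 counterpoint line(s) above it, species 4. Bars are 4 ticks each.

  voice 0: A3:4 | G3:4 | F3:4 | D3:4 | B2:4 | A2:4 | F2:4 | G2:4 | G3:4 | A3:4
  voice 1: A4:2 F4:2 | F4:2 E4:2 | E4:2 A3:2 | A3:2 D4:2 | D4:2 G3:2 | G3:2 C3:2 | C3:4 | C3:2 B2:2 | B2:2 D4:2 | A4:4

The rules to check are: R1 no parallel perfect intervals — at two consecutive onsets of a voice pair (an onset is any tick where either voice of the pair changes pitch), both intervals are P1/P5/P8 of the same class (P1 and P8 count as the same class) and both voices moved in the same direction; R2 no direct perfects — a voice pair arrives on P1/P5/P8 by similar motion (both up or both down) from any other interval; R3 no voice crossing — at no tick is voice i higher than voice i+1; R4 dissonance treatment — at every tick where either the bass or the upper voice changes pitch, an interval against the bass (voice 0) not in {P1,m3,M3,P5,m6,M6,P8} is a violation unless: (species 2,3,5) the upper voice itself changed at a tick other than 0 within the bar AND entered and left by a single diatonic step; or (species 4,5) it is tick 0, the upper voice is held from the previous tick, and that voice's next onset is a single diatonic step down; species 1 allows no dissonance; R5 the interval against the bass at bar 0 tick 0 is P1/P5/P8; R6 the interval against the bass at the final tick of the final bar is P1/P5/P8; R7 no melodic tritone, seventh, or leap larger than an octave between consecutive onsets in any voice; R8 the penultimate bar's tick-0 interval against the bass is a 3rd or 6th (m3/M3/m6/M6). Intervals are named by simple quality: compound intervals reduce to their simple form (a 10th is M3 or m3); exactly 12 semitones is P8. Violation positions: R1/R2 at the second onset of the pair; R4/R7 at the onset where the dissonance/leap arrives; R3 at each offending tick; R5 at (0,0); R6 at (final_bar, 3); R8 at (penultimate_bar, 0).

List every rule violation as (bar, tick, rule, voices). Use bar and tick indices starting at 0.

bar 0: v0=A3 v1=A4 downbeat P8
bar 1: v0=G3 v1=F4 downbeat m7
bar 2: v0=F3 v1=E4 downbeat M7
bar 3: v0=D3 v1=A3 downbeat P5
bar 4: v0=B2 v1=D4 downbeat m3
bar 5: v0=A2 v1=G3 downbeat m7
bar 6: v0=F2 v1=C3 downbeat P5
bar 7: v0=G2 v1=C3 downbeat P4
bar 8: v0=G3 v1=B2 downbeat m6
bar 9: v0=A3 v1=A4 downbeat P8
  -> R4 @ bar 2 tick 0 v(0, 1): F3/E4 M7 untreated
  -> R4 @ bar 5 tick 0 v(0, 1): A2/G3 m7 untreated
  -> R3 @ bar 8 tick 0 v(0, 1): G3 above B2
  -> R3 @ bar 8 tick 1 v(0, 1): G3 above B2
  -> R7 @ bar 8 tick 2 v(1,): B2->D4 leap 15st
  -> R2 @ bar 9 tick 0 v(0, 1): G3/D4 P5 -> A3/A4 P8 similar

(2, 0, R4, (0, 1))
(5, 0, R4, (0, 1))
(8, 0, R3, (0, 1))
(8, 1, R3, (0, 1))
(8, 2, R7, (1,))
(9, 0, R2, (0, 1))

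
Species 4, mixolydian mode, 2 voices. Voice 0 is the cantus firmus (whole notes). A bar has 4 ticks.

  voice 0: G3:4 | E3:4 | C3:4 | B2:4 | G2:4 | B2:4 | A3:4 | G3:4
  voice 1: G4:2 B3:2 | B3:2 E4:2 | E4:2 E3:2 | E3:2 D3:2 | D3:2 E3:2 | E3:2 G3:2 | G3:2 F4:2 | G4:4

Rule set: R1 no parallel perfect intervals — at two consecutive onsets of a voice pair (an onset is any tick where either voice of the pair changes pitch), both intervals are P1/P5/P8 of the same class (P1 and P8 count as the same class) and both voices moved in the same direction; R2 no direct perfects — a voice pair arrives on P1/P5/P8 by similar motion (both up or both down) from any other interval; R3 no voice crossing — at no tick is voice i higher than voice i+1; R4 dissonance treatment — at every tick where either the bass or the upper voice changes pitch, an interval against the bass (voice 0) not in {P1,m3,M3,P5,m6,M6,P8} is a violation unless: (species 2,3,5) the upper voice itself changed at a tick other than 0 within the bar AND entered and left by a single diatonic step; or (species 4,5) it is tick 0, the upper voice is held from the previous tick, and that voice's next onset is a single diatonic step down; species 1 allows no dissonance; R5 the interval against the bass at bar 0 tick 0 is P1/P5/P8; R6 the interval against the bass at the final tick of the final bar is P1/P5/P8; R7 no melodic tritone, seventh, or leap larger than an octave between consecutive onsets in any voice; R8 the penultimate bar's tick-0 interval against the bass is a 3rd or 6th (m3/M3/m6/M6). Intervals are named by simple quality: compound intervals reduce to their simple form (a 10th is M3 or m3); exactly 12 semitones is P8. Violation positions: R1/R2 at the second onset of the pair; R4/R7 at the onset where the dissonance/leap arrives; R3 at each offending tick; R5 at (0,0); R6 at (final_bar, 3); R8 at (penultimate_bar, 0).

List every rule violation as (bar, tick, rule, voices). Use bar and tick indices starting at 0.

bar 0: v0=G3 v1=G4 downbeat P8
bar 1: v0=E3 v1=B3 downbeat P5
bar 2: v0=C3 v1=E4 downbeat M3
bar 3: v0=B2 v1=E3 downbeat P4
bar 4: v0=G2 v1=D3 downbeat P5
bar 5: v0=B2 v1=E3 downbeat P4
bar 6: v0=A3 v1=G3 downbeat M2
bar 7: v0=G3 v1=G4 downbeat P8
  -> R4 @ bar 5 tick 0 v(0, 1): B2/E3 P4 untreated
  -> R3 @ bar 6 tick 0 v(0, 1): A3 above G3
  -> R4 @ bar 6 tick 0 v(0, 1): A3/G3 M2 untreated
  -> R7 @ bar 6 tick 0 v(0,): B2->A3 leap 10st
  -> R8 @ bar 6 tick 0 v(0, 1): penult M2 not 3rd/6th
  -> R3 @ bar 6 tick 1 v(0, 1): A3 above G3
  -> R7 @ bar 6 tick 2 v(1,): G3->F4 leap 10st

(5, 0, R4, (0, 1))
(6, 0, R3, (0, 1))
(6, 0, R4, (0, 1))
(6, 0, R7, (0,))
(6, 0, R8, (0, 1))
(6, 1, R3, (0, 1))
(6, 2, R7, (1,))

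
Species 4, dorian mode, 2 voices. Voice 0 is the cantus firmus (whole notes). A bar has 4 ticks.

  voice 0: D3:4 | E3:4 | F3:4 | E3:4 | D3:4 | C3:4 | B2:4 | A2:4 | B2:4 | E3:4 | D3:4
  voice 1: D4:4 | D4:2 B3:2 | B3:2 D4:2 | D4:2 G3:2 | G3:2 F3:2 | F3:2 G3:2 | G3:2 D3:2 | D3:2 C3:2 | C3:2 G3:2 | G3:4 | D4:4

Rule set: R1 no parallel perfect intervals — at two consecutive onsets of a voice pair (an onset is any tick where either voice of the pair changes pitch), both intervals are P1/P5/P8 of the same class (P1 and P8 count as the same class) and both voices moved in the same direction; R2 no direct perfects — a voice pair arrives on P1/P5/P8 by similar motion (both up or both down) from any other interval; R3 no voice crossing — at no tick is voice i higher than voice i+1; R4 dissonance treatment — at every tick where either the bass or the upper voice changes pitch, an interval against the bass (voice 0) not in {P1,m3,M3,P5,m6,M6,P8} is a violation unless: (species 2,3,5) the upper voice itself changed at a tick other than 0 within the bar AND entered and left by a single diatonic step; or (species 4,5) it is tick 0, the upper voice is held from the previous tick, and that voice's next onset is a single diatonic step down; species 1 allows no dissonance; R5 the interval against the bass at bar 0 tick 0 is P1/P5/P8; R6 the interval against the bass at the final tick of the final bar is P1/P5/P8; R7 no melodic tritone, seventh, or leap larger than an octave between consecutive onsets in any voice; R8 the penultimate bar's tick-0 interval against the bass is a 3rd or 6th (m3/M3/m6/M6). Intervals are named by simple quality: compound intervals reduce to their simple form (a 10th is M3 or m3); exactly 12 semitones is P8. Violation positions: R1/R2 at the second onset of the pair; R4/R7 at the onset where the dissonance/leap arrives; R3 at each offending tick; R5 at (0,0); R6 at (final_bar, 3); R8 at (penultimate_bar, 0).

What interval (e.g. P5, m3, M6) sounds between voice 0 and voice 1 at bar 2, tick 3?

M6

voice 0=F3 voice 1=D4 -> M6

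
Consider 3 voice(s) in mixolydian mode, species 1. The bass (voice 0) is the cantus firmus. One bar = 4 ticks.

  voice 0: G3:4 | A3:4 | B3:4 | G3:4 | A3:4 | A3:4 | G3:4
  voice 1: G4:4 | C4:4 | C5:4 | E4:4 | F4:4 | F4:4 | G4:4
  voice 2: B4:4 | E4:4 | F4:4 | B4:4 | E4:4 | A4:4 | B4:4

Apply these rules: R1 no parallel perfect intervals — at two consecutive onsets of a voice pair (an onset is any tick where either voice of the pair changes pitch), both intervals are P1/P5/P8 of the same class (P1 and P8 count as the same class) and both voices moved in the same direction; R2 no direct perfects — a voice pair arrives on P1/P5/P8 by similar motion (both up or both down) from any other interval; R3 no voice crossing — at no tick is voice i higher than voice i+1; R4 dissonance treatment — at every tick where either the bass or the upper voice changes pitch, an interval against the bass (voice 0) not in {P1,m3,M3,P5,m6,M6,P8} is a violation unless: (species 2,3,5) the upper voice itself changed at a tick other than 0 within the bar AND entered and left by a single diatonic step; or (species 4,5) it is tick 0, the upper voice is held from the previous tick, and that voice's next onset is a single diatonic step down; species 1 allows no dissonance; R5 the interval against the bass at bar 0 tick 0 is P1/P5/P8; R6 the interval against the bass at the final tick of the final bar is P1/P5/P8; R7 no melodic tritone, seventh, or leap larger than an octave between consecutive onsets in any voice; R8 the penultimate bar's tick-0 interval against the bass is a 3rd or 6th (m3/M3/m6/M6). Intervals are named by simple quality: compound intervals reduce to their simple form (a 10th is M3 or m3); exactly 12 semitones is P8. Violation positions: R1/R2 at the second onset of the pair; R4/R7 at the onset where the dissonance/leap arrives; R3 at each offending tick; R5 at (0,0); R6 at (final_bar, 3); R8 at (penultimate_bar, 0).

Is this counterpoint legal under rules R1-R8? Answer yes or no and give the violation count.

No (15 violations)

bar 0: v0=G3 v1=G4 v2=B4 (M3)
bar 1: v0=A3 v1=C4 v2=E4 (P5)
bar 2: v0=B3 v1=C5 v2=F4 (TT)
bar 3: v0=G3 v1=E4 v2=B4 (M3)
bar 4: v0=A3 v1=F4 v2=E4 (P5)
bar 5: v0=A3 v1=F4 v2=A4 (P8)
bar 6: v0=G3 v1=G4 v2=B4 (M3)
  R5 @ bar0.0: opens on M3
  R2 @ bar2.0: C4/E4 M3 -> C5/F4 P5 similar
  R3 @ bar2.0: C5 above F4
  R4 @ bar2.0: B3/C5 m2 untreated
  R4 @ bar2.0: B3/F4 TT untreated
  R3 @ bar2.1: C5 above F4
  R3 @ bar2.2: C5 above F4
  R3 @ bar2.3: C5 above F4
  R7 @ bar3.0: F4->B4 leap 6st
  R3 @ bar4.0: F4 above E4
  R3 @ bar4.1: F4 above E4
  R3 @ bar4.2: F4 above E4
  R3 @ bar4.3: F4 above E4
  R8 @ bar5.0: penult P8 not 3rd/6th
  R6 @ bar6.3: closes on M3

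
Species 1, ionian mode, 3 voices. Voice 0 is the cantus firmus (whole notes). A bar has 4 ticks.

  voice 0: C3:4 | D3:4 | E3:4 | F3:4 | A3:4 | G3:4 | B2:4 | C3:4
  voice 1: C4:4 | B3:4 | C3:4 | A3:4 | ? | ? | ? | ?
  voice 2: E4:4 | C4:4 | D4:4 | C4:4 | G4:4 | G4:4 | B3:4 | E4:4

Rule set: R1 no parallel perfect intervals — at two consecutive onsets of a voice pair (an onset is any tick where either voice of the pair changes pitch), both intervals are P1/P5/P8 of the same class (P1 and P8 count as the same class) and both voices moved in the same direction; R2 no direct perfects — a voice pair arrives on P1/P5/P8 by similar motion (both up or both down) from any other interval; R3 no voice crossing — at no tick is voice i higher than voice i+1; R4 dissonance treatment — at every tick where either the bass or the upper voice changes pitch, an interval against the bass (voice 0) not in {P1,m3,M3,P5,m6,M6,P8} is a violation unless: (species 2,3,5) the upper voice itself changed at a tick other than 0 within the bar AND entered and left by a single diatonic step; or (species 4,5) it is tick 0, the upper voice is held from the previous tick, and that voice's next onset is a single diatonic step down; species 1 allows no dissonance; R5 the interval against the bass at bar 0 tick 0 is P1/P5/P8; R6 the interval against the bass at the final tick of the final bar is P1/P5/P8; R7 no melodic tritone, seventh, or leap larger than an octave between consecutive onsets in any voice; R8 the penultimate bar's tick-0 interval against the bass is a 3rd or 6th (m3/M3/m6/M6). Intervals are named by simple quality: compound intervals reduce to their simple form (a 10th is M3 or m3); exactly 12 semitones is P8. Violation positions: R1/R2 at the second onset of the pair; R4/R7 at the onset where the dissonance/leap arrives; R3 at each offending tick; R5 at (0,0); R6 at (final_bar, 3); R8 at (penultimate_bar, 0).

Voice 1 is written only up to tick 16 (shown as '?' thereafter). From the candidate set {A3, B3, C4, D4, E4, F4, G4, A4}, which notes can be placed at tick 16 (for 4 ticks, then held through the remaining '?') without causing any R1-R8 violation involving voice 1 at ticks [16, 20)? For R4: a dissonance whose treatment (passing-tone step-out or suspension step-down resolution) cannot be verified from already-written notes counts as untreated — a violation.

{A3, F4}

A3: legal
B3: violates R4
C4: violates R2
D4: violates R4
E4: violates R2
F4: legal
G4: violates R2,R4,R7
A4: violates R2,R3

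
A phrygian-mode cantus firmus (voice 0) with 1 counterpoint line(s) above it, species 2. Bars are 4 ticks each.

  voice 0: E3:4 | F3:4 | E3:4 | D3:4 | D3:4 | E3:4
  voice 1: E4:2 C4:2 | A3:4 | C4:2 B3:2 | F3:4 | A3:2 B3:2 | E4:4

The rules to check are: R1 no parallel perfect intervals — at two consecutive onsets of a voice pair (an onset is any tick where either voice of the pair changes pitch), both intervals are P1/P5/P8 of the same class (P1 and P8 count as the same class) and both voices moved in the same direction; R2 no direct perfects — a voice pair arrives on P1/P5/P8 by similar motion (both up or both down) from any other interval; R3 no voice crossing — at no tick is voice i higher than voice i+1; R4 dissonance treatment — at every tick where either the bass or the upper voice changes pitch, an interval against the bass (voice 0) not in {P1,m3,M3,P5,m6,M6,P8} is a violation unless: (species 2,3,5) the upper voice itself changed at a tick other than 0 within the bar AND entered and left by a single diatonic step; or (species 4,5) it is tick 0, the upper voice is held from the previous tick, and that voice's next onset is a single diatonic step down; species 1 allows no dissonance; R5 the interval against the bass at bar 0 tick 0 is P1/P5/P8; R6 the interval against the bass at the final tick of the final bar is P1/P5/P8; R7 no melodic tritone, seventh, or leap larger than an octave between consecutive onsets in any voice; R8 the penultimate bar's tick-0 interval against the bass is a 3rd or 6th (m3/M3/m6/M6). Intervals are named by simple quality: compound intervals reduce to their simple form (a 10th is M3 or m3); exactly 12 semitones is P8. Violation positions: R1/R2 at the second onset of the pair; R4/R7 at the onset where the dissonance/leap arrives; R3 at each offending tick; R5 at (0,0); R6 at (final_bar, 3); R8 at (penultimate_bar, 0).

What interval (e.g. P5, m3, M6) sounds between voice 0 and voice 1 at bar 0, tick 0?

voice 0=E3 voice 1=E4 -> P8

P8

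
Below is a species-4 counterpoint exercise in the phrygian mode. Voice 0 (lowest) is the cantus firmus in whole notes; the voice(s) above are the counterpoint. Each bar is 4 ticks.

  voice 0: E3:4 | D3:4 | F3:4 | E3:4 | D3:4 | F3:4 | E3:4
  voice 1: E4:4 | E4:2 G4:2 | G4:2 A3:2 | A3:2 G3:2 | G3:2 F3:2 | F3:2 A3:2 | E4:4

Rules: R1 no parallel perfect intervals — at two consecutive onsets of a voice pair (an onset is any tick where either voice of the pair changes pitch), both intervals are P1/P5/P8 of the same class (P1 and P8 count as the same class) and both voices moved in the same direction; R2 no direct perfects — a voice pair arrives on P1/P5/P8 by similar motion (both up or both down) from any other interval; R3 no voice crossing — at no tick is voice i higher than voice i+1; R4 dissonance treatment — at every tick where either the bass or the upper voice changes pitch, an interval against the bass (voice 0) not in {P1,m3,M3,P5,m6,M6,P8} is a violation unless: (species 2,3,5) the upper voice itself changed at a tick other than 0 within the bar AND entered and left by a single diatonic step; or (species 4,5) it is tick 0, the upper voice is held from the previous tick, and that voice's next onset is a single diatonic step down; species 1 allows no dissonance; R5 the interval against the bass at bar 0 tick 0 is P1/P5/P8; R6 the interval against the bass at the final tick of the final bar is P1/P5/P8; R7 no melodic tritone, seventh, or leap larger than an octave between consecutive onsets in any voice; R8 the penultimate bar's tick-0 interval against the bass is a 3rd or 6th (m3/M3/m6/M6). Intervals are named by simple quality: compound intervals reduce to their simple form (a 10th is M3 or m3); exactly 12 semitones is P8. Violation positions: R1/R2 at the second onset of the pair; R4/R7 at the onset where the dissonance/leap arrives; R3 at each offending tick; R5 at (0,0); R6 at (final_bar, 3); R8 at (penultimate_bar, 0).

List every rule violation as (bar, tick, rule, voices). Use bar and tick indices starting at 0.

(1, 0, R4, (0, 1))
(1, 2, R4, (0, 1))
(2, 0, R4, (0, 1))
(2, 2, R7, (1,))
(5, 0, R8, (0, 1))

bar 0: v0=E3 v1=E4 downbeat P8
bar 1: v0=D3 v1=E4 downbeat M2
bar 2: v0=F3 v1=G4 downbeat M2
bar 3: v0=E3 v1=A3 downbeat P4
bar 4: v0=D3 v1=G3 downbeat P4
bar 5: v0=F3 v1=F3 downbeat P1
bar 6: v0=E3 v1=E4 downbeat P8
  -> R4 @ bar 1 tick 0 v(0, 1): D3/E4 M2 untreated
  -> R4 @ bar 1 tick 2 v(0, 1): D3/G4 P4 untreated
  -> R4 @ bar 2 tick 0 v(0, 1): F3/G4 M2 untreated
  -> R7 @ bar 2 tick 2 v(1,): G4->A3 leap 10st
  -> R8 @ bar 5 tick 0 v(0, 1): penult P1 not 3rd/6th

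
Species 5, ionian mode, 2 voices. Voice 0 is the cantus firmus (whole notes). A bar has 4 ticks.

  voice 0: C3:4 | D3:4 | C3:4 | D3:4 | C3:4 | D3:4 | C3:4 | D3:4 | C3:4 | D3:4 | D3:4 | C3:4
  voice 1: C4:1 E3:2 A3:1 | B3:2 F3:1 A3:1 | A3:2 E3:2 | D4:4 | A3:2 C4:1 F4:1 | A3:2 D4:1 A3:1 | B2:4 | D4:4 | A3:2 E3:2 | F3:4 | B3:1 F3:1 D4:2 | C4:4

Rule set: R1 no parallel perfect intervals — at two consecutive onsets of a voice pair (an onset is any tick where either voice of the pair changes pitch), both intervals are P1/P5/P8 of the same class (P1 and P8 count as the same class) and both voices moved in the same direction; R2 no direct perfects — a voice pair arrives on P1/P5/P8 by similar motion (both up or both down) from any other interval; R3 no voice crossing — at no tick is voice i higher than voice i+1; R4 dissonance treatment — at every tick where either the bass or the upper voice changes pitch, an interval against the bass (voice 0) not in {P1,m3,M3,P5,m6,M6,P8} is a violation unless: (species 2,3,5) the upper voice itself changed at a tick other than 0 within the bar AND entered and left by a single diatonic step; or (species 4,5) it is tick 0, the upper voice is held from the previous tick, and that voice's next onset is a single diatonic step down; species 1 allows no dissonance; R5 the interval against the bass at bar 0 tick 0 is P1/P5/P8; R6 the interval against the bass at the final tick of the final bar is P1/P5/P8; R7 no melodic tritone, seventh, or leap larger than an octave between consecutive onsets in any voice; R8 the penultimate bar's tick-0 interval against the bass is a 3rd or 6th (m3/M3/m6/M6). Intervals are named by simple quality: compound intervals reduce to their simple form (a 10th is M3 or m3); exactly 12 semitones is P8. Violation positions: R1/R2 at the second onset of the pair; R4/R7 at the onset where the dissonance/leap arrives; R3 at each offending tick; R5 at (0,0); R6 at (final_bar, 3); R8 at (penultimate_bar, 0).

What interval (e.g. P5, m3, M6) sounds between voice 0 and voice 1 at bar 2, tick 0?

voice 0=C3 voice 1=A3 -> M6

M6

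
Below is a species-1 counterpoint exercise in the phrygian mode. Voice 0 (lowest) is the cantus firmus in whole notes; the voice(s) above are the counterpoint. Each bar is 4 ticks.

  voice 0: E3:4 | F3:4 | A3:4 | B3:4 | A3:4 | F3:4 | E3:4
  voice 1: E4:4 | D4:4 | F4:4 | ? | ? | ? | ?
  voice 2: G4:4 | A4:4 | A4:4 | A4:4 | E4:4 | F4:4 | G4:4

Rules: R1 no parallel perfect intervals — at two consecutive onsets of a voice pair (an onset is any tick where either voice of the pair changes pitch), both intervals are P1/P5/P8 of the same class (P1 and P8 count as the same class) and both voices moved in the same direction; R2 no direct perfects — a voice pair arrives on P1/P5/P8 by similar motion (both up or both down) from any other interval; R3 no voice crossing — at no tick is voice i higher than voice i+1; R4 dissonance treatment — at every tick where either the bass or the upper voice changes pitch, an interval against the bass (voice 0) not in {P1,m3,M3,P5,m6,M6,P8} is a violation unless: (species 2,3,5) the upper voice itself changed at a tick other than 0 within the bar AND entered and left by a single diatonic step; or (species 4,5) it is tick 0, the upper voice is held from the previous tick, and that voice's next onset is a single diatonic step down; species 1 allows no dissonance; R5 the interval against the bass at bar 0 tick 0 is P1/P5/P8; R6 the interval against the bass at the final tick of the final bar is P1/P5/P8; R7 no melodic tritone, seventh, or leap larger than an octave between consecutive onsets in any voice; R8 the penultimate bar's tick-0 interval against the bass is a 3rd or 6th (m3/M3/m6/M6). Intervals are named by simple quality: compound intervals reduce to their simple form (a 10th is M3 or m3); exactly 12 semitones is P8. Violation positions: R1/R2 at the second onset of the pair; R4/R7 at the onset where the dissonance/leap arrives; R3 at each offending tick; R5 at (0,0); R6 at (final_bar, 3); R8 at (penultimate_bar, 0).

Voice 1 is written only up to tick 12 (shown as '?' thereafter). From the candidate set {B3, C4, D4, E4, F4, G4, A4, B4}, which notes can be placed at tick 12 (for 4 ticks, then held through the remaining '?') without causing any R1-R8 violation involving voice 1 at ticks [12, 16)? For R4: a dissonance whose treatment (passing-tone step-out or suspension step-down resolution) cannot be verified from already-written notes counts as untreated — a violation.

B3: violates R7
C4: violates R4
D4: legal
E4: violates R4
F4: violates R4
G4: legal
A4: violates R4
B4: violates R2,R3,R7

{D4, G4}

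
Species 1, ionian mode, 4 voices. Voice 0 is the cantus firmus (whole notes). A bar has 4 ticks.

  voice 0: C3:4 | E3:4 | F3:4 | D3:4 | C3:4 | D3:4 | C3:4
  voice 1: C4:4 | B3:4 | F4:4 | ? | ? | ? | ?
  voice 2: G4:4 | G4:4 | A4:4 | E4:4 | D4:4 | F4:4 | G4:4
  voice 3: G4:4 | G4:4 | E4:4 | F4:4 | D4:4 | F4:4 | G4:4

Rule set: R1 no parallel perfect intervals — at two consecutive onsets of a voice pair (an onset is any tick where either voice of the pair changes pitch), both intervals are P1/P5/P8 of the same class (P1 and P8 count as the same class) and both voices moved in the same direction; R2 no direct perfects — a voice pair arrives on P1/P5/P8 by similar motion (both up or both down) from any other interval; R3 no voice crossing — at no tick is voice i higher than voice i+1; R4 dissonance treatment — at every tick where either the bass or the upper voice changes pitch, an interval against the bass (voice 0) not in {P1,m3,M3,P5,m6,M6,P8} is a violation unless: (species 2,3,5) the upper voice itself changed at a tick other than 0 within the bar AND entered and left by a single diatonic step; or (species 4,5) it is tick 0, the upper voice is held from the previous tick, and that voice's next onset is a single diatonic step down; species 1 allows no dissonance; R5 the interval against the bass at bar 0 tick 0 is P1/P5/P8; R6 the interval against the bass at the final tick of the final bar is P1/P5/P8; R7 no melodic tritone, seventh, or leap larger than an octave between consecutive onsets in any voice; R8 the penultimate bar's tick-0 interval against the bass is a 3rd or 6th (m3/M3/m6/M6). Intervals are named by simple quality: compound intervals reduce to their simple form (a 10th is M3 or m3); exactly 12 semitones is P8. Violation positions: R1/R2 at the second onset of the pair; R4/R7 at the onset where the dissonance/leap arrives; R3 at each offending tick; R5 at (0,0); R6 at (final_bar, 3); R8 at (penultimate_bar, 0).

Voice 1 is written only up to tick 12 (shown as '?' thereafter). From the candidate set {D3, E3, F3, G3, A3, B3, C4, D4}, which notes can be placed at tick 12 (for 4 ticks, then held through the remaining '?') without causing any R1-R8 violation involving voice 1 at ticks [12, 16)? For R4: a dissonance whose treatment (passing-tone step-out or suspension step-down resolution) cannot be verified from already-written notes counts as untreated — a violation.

{F3}

D3: violates R1,R7
E3: violates R2,R4,R7
F3: legal
G3: violates R4,R7
A3: violates R2
B3: violates R7
C4: violates R4
D4: violates R1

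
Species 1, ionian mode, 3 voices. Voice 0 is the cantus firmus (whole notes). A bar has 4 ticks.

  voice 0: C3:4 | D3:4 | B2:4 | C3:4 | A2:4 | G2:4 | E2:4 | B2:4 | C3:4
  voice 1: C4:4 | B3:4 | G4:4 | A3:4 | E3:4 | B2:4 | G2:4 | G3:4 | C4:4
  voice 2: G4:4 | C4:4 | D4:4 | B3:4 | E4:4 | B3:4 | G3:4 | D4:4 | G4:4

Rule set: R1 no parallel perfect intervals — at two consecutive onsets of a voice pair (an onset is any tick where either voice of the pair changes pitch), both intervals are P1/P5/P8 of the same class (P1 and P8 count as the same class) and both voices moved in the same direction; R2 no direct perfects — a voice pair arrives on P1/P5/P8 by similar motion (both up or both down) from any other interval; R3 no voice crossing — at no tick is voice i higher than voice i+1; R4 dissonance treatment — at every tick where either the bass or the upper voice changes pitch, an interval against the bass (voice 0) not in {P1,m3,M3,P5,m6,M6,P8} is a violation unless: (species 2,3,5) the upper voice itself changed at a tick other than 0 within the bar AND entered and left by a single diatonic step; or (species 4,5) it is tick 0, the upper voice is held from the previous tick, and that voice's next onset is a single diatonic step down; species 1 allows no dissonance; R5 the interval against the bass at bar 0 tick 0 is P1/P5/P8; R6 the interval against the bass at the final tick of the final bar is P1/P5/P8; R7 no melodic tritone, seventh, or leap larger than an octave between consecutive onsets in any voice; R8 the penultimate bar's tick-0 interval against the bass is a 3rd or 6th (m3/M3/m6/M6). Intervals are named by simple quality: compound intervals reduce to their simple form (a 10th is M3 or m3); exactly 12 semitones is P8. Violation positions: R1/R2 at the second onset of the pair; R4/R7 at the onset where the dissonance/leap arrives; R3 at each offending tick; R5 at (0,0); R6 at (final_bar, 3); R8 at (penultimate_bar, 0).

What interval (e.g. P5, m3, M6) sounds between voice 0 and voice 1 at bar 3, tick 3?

M6

voice 0=C3 voice 1=A3 -> M6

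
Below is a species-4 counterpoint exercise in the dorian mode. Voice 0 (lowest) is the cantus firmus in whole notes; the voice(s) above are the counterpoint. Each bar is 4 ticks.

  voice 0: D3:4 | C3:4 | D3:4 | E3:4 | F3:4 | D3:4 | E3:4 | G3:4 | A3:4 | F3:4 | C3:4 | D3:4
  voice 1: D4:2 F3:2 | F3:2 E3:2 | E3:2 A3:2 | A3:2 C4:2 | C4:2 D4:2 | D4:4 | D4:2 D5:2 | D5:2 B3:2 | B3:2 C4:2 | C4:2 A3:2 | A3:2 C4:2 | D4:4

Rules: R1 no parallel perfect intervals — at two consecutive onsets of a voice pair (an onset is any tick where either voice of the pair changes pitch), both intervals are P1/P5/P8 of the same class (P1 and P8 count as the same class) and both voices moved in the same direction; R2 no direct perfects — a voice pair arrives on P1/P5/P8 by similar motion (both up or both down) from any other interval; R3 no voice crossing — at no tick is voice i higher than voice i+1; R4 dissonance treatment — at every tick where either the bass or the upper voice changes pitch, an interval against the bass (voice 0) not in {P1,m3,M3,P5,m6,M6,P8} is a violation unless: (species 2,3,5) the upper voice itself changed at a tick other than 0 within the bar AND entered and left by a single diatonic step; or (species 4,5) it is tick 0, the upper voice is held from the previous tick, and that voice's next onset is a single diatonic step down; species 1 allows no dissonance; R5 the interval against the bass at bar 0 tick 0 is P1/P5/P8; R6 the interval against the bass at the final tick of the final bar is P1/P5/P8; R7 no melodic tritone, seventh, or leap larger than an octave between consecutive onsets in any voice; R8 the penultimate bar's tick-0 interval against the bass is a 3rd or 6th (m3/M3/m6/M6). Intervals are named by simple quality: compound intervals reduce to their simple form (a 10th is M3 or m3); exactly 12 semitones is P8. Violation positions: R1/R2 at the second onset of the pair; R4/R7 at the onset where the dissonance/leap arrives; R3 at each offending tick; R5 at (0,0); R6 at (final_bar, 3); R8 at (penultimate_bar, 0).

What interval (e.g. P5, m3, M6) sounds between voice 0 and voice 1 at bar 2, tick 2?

P5

voice 0=D3 voice 1=A3 -> P5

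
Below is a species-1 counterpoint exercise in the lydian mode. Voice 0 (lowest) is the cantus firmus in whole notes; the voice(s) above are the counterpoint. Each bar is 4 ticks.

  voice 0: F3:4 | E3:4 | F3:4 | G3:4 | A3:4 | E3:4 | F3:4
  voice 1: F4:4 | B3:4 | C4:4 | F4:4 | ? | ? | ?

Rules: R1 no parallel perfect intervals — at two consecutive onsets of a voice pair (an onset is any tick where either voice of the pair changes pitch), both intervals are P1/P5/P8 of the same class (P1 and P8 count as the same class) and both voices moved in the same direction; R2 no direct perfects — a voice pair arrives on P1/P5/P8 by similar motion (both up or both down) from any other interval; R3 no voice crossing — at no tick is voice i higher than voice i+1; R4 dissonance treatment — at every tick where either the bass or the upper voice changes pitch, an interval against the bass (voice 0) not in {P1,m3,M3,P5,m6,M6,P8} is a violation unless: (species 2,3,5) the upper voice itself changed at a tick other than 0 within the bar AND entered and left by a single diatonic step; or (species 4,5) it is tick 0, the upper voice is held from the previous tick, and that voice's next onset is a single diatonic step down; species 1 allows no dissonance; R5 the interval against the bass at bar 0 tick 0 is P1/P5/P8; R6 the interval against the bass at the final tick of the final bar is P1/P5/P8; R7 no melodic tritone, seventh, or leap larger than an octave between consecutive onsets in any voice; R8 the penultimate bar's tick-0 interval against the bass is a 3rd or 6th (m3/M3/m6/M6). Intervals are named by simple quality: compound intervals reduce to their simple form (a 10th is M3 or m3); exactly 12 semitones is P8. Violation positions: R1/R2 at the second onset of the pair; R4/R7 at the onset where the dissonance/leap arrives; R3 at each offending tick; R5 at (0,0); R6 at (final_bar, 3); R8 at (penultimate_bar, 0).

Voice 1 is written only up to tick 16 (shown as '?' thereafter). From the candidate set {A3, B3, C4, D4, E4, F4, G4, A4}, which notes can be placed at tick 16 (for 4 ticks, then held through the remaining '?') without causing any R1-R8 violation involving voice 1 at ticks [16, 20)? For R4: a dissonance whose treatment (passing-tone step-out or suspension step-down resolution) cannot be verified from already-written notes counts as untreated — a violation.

A3: legal
B3: violates R4,R7
C4: legal
D4: violates R4
E4: legal
F4: legal
G4: violates R4
A4: violates R2

{A3, C4, E4, F4}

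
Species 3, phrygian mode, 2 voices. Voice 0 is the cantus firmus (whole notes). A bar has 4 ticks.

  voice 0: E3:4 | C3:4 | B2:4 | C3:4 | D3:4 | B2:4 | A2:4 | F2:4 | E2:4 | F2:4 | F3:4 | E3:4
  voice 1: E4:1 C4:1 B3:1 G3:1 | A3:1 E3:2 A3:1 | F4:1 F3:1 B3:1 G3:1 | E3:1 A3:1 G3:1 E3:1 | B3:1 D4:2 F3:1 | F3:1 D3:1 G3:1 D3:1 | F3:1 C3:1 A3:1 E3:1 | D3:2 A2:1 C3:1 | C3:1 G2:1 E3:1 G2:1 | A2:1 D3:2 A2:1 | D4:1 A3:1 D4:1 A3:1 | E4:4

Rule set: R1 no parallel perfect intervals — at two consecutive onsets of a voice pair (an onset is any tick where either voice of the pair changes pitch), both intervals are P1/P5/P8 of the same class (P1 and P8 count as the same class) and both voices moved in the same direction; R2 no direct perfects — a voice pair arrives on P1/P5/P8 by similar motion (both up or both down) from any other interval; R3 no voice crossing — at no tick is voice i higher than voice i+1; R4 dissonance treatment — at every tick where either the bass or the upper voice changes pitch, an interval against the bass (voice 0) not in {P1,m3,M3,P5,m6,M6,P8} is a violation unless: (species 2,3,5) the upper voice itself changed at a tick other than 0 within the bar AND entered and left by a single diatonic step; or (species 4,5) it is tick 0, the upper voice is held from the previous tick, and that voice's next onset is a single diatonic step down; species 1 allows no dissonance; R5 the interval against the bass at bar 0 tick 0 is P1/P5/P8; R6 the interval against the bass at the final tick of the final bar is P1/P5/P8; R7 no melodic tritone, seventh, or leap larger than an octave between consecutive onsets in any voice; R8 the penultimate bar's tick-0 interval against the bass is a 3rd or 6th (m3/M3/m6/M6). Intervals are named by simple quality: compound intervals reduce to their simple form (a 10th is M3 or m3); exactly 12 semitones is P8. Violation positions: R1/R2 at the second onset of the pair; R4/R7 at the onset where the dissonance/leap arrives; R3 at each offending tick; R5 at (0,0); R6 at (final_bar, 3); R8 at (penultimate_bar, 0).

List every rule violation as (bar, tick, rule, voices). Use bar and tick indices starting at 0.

(2, 0, R4, (0, 1))
(2, 1, R4, (0, 1))
(2, 2, R7, (1,))
(5, 0, R4, (0, 1))
(10, 0, R7, (1,))

bar 0: v0=E3 v1=E4 downbeat P8
bar 1: v0=C3 v1=A3 downbeat M6
bar 2: v0=B2 v1=F4 downbeat TT
bar 3: v0=C3 v1=E3 downbeat M3
bar 4: v0=D3 v1=B3 downbeat M6
bar 5: v0=B2 v1=F3 downbeat TT
bar 6: v0=A2 v1=F3 downbeat m6
bar 7: v0=F2 v1=D3 downbeat M6
bar 8: v0=E2 v1=C3 downbeat m6
bar 9: v0=F2 v1=A2 downbeat M3
bar 10: v0=F3 v1=D4 downbeat M6
bar 11: v0=E3 v1=E4 downbeat P8
  -> R4 @ bar 2 tick 0 v(0, 1): B2/F4 TT untreated
  -> R4 @ bar 2 tick 1 v(0, 1): B2/F3 TT untreated
  -> R7 @ bar 2 tick 2 v(1,): F3->B3 leap 6st
  -> R4 @ bar 5 tick 0 v(0, 1): B2/F3 TT untreated
  -> R7 @ bar 10 tick 0 v(1,): A2->D4 leap 17st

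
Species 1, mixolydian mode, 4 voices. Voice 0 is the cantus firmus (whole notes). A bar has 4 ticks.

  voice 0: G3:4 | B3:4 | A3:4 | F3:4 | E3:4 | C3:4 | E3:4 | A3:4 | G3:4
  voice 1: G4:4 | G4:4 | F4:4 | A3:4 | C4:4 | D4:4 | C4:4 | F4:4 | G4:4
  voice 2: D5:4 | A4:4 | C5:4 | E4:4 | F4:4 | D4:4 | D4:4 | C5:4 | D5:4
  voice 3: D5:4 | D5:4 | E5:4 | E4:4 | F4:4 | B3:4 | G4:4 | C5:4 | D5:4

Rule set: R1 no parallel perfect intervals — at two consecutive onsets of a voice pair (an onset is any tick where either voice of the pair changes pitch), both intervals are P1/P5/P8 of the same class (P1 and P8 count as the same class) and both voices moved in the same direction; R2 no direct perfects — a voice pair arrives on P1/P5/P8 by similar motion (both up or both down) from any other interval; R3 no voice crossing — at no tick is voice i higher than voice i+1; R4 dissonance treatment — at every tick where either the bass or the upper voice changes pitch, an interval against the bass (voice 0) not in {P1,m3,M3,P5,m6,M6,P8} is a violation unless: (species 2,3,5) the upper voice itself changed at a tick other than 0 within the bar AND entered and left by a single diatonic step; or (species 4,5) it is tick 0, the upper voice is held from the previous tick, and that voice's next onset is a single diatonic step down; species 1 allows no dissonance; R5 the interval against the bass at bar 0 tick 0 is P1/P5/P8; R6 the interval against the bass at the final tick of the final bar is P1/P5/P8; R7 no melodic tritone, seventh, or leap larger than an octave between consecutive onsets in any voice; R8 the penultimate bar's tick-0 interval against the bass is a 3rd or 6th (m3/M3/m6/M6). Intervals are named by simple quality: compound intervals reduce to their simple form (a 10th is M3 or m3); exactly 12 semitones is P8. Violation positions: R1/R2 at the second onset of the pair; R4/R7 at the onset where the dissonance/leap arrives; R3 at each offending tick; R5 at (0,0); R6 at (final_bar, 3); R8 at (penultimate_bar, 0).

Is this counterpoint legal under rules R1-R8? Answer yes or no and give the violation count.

No (25 violations)

bar 0: v0=G3 v1=G4 v2=D5 v3=D5 (P5)
bar 1: v0=B3 v1=G4 v2=A4 v3=D5 (m3)
bar 2: v0=A3 v1=F4 v2=C5 v3=E5 (P5)
bar 3: v0=F3 v1=A3 v2=E4 v3=E4 (M7)
bar 4: v0=E3 v1=C4 v2=F4 v3=F4 (m2)
bar 5: v0=C3 v1=D4 v2=D4 v3=B3 (M7)
bar 6: v0=E3 v1=C4 v2=D4 v3=G4 (m3)
bar 7: v0=A3 v1=F4 v2=C5 v3=C5 (m3)
bar 8: v0=G3 v1=G4 v2=D5 v3=D5 (P5)
  R4 @ bar1.0: B3/A4 m7 untreated
  R1 @ bar3.0: F4/C5 P5 -> A3/E4 P5 similar
  R2 @ bar3.0: F4/E5 M7 -> A3/E4 P5 similar
  R2 @ bar3.0: C5/E5 M3 -> E4/E4 P1 similar
  R4 @ bar3.0: F3/E4 M7 untreated
  R4 @ bar3.0: F3/E4 M7 untreated
  R1 @ bar4.0: E4/E4 P1 -> F4/F4 P1 similar
  R4 @ bar4.0: E3/F4 m2 untreated
  R4 @ bar4.0: E3/F4 m2 untreated
  R3 @ bar5.0: D4 above B3
  R4 @ bar5.0: C3/D4 M2 untreated
  R4 @ bar5.0: C3/D4 M2 untreated
  R4 @ bar5.0: C3/B3 M7 untreated
  R7 @ bar5.0: F4->B3 leap 6st
  R3 @ bar5.1: D4 above B3
  R3 @ bar5.2: D4 above B3
  R3 @ bar5.3: D4 above B3
  R4 @ bar6.0: E3/D4 m7 untreated
  R1 @ bar7.0: C4/G4 P5 -> F4/C5 P5 similar
  R2 @ bar7.0: C4/D4 M2 -> F4/C5 P5 similar
  R2 @ bar7.0: D4/G4 P4 -> C5/C5 P1 similar
  R7 @ bar7.0: D4->C5 leap 10st
  R1 @ bar8.0: F4/C5 P5 -> G4/D5 P5 similar
  R1 @ bar8.0: F4/C5 P5 -> G4/D5 P5 similar
  R1 @ bar8.0: C5/C5 P1 -> D5/D5 P1 similar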